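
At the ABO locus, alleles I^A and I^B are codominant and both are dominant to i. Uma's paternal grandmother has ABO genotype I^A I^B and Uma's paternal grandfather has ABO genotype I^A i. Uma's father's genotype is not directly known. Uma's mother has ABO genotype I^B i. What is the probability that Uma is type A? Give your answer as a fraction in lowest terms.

1/4

Uma's father's ABO genotype from I^A I^B × I^A i: 1/4 I^A I^A, 1/4 I^A I^B, 1/4 I^A i, 1/4 I^B i.
Crossing each possibility with the mother I^B i and summing P(type A): 1/4·1/2 + 1/4·1/4 + 1/4·1/4 + 1/4·0 = 1/4.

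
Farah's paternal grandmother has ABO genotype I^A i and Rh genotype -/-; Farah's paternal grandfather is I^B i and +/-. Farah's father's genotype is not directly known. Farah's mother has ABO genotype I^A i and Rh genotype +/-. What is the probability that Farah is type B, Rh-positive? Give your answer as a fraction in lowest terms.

Farah's father's ABO genotype from I^A i × I^B i: 1/4 I^A I^B, 1/4 I^A i, 1/4 I^B i, 1/4 i i.
Crossing each possibility with the mother I^A i and summing P(type B): 1/4·1/4 + 1/4·0 + 1/4·1/4 + 1/4·0 = 1/8.
Similarly for Rh via the father's Rh distribution: P(Rh+) = 5/8.
Independent loci: 1/8 × 5/8 = 5/64.

5/64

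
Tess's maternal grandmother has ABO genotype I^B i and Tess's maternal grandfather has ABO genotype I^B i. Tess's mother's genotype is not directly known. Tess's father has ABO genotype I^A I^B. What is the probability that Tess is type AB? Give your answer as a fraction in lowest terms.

Tess's mother's ABO genotype from I^B i × I^B i: 1/4 I^B I^B, 1/2 I^B i, 1/4 i i.
Crossing each possibility with the father I^A I^B and summing P(type AB): 1/4·1/2 + 1/2·1/4 + 1/4·0 = 1/4.

1/4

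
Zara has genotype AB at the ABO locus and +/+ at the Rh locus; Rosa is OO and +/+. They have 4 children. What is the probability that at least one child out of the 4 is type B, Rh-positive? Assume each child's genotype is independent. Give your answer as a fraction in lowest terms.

ABO cross AB × OO → 1/2 A, 1/2 B.
Rh cross +/+ × +/+ → 1 Rh+; so P(type B, Rh-positive) = 1/2 × 1 = 1/2 per child.
P(none) = (1/2)^4 = 1/16; P(at least one) = 1 − 1/16 = 15/16.

15/16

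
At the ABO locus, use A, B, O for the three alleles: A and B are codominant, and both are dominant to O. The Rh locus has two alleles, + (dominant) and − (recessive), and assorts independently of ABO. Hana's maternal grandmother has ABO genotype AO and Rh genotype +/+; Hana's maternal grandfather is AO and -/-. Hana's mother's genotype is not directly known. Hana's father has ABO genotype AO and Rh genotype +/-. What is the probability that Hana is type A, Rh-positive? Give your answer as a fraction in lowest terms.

9/16

Hana's mother's ABO genotype from AO × AO: 1/4 AA, 1/2 AO, 1/4 OO.
Crossing each possibility with the father AO and summing P(type A): 1/4·1 + 1/2·3/4 + 1/4·1/2 = 3/4.
Similarly for Rh via the mother's Rh distribution: P(Rh+) = 3/4.
Independent loci: 3/4 × 3/4 = 9/16.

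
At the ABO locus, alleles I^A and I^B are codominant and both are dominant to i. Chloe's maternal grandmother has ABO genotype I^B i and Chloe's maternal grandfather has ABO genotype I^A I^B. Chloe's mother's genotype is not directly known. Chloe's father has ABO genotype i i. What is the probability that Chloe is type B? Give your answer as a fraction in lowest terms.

Chloe's mother's ABO genotype from I^B i × I^A I^B: 1/4 I^A I^B, 1/4 I^A i, 1/4 I^B I^B, 1/4 I^B i.
Crossing each possibility with the father i i and summing P(type B): 1/4·1/2 + 1/4·0 + 1/4·1 + 1/4·1/2 = 1/2.

1/2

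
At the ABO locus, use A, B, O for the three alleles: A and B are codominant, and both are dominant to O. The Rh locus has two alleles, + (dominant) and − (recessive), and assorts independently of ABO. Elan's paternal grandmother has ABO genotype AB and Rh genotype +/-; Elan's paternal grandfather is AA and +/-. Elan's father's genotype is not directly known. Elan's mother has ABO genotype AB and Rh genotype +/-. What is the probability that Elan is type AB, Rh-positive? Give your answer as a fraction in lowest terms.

3/8

Elan's father's ABO genotype from AB × AA: 1/2 AA, 1/2 AB.
Crossing each possibility with the mother AB and summing P(type AB): 1/2·1/2 + 1/2·1/2 = 1/2.
Similarly for Rh via the father's Rh distribution: P(Rh+) = 3/4.
Independent loci: 1/2 × 3/4 = 3/8.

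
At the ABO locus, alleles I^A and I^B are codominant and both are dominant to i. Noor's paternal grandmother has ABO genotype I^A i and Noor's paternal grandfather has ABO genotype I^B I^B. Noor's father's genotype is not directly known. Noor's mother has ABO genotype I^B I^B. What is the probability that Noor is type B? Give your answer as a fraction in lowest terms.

3/4

Noor's father's ABO genotype from I^A i × I^B I^B: 1/2 I^A I^B, 1/2 I^B i.
Crossing each possibility with the mother I^B I^B and summing P(type B): 1/2·1/2 + 1/2·1 = 3/4.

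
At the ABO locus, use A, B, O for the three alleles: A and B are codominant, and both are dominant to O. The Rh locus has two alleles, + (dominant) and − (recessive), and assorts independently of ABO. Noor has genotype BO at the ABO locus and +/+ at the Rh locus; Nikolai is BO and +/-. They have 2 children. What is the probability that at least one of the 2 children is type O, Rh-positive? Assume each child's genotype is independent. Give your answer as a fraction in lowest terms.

7/16

ABO cross BO × BO → 1/4 O, 3/4 B.
Rh cross +/+ × +/- → 1 Rh+; so P(type O, Rh-positive) = 1/4 × 1 = 1/4 per child.
P(none) = (3/4)^2 = 9/16; P(at least one) = 1 − 9/16 = 7/16.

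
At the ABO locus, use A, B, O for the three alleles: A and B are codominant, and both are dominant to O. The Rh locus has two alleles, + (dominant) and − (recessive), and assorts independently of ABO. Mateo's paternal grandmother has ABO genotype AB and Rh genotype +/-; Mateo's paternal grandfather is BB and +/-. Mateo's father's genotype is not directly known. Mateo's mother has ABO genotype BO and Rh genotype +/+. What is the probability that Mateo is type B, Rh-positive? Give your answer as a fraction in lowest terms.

3/4

Mateo's father's ABO genotype from AB × BB: 1/2 AB, 1/2 BB.
Crossing each possibility with the mother BO and summing P(type B): 1/2·1/2 + 1/2·1 = 3/4.
Similarly for Rh via the father's Rh distribution: P(Rh+) = 1.
Independent loci: 3/4 × 1 = 3/4.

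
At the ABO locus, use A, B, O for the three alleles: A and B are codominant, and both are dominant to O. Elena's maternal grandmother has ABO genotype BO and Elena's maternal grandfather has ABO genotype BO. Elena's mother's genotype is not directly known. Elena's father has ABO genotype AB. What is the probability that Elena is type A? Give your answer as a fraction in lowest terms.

Elena's mother's ABO genotype from BO × BO: 1/4 BB, 1/2 BO, 1/4 OO.
Crossing each possibility with the father AB and summing P(type A): 1/4·0 + 1/2·1/4 + 1/4·1/2 = 1/4.

1/4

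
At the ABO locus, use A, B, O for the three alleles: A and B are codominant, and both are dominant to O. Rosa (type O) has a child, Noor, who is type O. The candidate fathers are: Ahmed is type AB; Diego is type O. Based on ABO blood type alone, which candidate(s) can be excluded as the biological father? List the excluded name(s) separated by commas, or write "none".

A candidate is excluded only if no genotype consistent with his phenotype could produce a type O child with a type O mother.
Ahmed (type AB): no genotype consistent with that phenotype can produce a type-O child with a type-O mother.

Ahmed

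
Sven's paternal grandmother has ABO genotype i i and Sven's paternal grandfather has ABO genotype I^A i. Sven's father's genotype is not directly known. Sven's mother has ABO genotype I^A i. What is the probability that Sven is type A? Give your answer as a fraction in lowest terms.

5/8

Sven's father's ABO genotype from i i × I^A i: 1/2 I^A i, 1/2 i i.
Crossing each possibility with the mother I^A i and summing P(type A): 1/2·3/4 + 1/2·1/2 = 5/8.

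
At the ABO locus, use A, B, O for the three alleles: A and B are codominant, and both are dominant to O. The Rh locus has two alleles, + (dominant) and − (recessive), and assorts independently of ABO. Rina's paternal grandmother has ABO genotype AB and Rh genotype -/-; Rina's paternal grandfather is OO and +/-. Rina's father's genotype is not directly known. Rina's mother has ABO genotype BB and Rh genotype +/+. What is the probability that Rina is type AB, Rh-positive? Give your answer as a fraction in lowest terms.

Rina's father's ABO genotype from AB × OO: 1/2 AO, 1/2 BO.
Crossing each possibility with the mother BB and summing P(type AB): 1/2·1/2 + 1/2·0 = 1/4.
Similarly for Rh via the father's Rh distribution: P(Rh+) = 1.
Independent loci: 1/4 × 1 = 1/4.

1/4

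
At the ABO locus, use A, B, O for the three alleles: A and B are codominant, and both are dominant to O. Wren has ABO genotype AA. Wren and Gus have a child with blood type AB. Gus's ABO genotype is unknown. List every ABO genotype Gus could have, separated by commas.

AB, BB, BO

For each candidate genotype of Gus, check whether crossing it with AA can produce every observed child phenotype.
  AA → possible child types {A} ✗
  AB → possible child types {A, AB} ✓
  AO → possible child types {A} ✗
  BB → possible child types {AB} ✓
  BO → possible child types {A, AB} ✓
  OO → possible child types {A} ✗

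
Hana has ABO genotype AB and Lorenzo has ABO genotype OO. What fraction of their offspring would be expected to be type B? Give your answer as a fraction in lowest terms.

1/2

ABO cross AB × OO → offspring phenotypes: 1/2 A, 1/2 B.
So P(type B) = 1/2.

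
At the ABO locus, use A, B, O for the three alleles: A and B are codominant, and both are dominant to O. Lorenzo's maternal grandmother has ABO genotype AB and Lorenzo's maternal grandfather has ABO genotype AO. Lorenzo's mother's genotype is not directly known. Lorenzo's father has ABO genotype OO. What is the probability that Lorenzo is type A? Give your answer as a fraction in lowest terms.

Lorenzo's mother's ABO genotype from AB × AO: 1/4 AA, 1/4 AB, 1/4 AO, 1/4 BO.
Crossing each possibility with the father OO and summing P(type A): 1/4·1 + 1/4·1/2 + 1/4·1/2 + 1/4·0 = 1/2.

1/2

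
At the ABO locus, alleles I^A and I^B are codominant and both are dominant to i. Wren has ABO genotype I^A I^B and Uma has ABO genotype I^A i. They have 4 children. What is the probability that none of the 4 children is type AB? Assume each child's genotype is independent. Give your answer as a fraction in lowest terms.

ABO cross I^A I^B × I^A i → 1/2 A, 1/4 B, 1/4 AB.
So P(type AB) = 1/4 per child.
P(not type AB) = 3/4 for one child; (3/4)^4 = 81/256.

81/256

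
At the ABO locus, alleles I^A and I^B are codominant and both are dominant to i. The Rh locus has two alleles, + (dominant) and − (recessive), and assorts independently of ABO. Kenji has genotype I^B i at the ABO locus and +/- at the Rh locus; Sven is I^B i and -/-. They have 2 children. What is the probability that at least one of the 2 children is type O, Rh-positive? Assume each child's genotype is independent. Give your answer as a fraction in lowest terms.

ABO cross I^B i × I^B i → 1/4 O, 3/4 B.
Rh cross +/- × -/- → 1/2 Rh+, 1/2 Rh-; so P(type O, Rh-positive) = 1/4 × 1/2 = 1/8 per child.
P(none) = (7/8)^2 = 49/64; P(at least one) = 1 − 49/64 = 15/64.

15/64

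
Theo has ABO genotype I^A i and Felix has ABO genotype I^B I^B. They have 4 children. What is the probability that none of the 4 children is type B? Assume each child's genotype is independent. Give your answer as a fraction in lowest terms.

ABO cross I^A i × I^B I^B → 1/2 B, 1/2 AB.
So P(type B) = 1/2 per child.
P(not type B) = 1/2 for one child; (1/2)^4 = 1/16.

1/16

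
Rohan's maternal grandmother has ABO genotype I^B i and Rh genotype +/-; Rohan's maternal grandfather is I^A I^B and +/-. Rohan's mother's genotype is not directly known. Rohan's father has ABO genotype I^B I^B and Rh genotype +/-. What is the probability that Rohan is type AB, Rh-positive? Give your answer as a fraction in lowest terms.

Rohan's mother's ABO genotype from I^B i × I^A I^B: 1/4 I^A I^B, 1/4 I^A i, 1/4 I^B I^B, 1/4 I^B i.
Crossing each possibility with the father I^B I^B and summing P(type AB): 1/4·1/2 + 1/4·1/2 + 1/4·0 + 1/4·0 = 1/4.
Similarly for Rh via the mother's Rh distribution: P(Rh+) = 3/4.
Independent loci: 1/4 × 3/4 = 3/16.

3/16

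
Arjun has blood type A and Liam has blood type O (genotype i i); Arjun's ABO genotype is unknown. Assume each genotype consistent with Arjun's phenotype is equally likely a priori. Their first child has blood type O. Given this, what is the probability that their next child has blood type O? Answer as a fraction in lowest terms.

Possible genotypes: Arjun ∈ {I^A I^A, I^A i}; Liam ∈ {i i}.
Weight each parental genotype pair by prior × P(type-O child):
  I^A i × i i: posterior weight 1; P(next child type O) = 1/2.
Weighted sum = 1/2.

1/2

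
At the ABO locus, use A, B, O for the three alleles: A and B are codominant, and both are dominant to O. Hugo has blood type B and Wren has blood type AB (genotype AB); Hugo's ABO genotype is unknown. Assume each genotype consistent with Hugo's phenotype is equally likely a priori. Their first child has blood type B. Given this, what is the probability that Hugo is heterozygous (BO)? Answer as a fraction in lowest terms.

1/2

Possible genotypes: Hugo ∈ {BB, BO}; Wren ∈ {AB}.
Weight each parental genotype pair by prior × P(type-B child):
  BB × AB: posterior weight 1/2.
  BO × AB: posterior weight 1/2.
Sum the posterior weight over pairs where Hugo is BO: 1/2.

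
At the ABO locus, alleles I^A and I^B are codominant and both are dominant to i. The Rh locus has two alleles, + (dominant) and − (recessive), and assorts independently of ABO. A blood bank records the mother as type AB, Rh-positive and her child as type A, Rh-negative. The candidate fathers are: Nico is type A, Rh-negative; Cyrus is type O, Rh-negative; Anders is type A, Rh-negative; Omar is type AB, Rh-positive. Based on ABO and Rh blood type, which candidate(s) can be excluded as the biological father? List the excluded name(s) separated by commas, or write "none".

A candidate is excluded only if no genotype consistent with his phenotype could produce a type A, Rh-negative child with a type AB, Rh-positive mother.
Every candidate has at least one consistent genotype combination, so none can be excluded.

none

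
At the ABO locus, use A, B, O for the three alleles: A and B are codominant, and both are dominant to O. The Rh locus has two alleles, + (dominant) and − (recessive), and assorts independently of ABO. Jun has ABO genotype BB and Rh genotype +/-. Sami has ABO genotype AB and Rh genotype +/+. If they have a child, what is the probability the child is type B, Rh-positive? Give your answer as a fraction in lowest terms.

1/2

ABO cross BB × AB → offspring phenotypes: 1/2 B, 1/2 AB.
Rh cross +/- × +/+ → 1 Rh+.
Independent loci: P(type B, Rh-positive) = 1/2 × 1 = 1/2.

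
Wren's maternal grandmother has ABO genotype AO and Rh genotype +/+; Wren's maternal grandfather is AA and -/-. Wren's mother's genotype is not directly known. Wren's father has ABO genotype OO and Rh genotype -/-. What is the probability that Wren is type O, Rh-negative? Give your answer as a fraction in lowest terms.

1/8

Wren's mother's ABO genotype from AO × AA: 1/2 AA, 1/2 AO.
Crossing each possibility with the father OO and summing P(type O): 1/2·0 + 1/2·1/2 = 1/4.
Similarly for Rh via the mother's Rh distribution: P(Rh-) = 1/2.
Independent loci: 1/4 × 1/2 = 1/8.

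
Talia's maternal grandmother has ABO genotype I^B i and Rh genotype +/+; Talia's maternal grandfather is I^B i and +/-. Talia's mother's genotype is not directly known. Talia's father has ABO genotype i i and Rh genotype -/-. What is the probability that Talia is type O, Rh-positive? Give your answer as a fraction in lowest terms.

3/8

Talia's mother's ABO genotype from I^B i × I^B i: 1/4 I^B I^B, 1/2 I^B i, 1/4 i i.
Crossing each possibility with the father i i and summing P(type O): 1/4·0 + 1/2·1/2 + 1/4·1 = 1/2.
Similarly for Rh via the mother's Rh distribution: P(Rh+) = 3/4.
Independent loci: 1/2 × 3/4 = 3/8.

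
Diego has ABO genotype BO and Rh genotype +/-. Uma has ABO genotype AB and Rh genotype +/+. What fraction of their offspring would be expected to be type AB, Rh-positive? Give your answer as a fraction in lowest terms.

1/4

ABO cross BO × AB → offspring phenotypes: 1/4 A, 1/2 B, 1/4 AB.
Rh cross +/- × +/+ → 1 Rh+.
Independent loci: P(type AB, Rh-positive) = 1/4 × 1 = 1/4.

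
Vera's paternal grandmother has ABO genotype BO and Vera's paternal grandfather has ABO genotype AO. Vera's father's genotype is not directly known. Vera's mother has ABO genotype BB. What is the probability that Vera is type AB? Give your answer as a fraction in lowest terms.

1/4

Vera's father's ABO genotype from BO × AO: 1/4 AB, 1/4 AO, 1/4 BO, 1/4 OO.
Crossing each possibility with the mother BB and summing P(type AB): 1/4·1/2 + 1/4·1/2 + 1/4·0 + 1/4·0 = 1/4.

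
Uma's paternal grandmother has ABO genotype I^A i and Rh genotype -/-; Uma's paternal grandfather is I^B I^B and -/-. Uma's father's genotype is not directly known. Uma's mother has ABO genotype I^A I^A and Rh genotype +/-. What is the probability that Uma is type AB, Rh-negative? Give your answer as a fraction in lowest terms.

Uma's father's ABO genotype from I^A i × I^B I^B: 1/2 I^A I^B, 1/2 I^B i.
Crossing each possibility with the mother I^A I^A and summing P(type AB): 1/2·1/2 + 1/2·1/2 = 1/2.
Similarly for Rh via the father's Rh distribution: P(Rh-) = 1/2.
Independent loci: 1/2 × 1/2 = 1/4.

1/4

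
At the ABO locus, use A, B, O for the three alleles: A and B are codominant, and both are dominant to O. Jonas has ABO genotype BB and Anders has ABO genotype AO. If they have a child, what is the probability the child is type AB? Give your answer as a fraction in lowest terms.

1/2

ABO cross BB × AO → offspring phenotypes: 1/2 B, 1/2 AB.
So P(type AB) = 1/2.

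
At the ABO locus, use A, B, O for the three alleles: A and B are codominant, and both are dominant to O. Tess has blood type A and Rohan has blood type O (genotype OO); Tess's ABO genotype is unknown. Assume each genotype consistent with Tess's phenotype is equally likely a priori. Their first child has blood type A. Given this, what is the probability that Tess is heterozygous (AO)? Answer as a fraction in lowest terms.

Possible genotypes: Tess ∈ {AA, AO}; Rohan ∈ {OO}.
Weight each parental genotype pair by prior × P(type-A child):
  AA × OO: posterior weight 2/3.
  AO × OO: posterior weight 1/3.
Sum the posterior weight over pairs where Tess is AO: 1/3.

1/3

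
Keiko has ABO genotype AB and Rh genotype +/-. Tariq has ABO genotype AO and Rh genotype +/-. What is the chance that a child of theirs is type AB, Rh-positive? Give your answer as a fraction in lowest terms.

ABO cross AB × AO → offspring phenotypes: 1/2 A, 1/4 B, 1/4 AB.
Rh cross +/- × +/- → 3/4 Rh+, 1/4 Rh-.
Independent loci: P(type AB, Rh-positive) = 1/4 × 3/4 = 3/16.

3/16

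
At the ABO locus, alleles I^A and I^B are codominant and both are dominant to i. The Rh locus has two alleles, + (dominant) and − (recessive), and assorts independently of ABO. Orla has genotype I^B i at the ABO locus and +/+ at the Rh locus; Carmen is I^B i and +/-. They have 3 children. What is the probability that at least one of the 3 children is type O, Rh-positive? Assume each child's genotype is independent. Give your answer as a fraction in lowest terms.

37/64

ABO cross I^B i × I^B i → 1/4 O, 3/4 B.
Rh cross +/+ × +/- → 1 Rh+; so P(type O, Rh-positive) = 1/4 × 1 = 1/4 per child.
P(none) = (3/4)^3 = 27/64; P(at least one) = 1 − 27/64 = 37/64.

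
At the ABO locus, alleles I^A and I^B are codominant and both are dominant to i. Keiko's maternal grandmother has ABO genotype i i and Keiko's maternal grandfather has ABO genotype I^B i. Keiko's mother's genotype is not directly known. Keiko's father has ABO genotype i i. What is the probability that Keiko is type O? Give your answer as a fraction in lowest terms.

3/4

Keiko's mother's ABO genotype from i i × I^B i: 1/2 I^B i, 1/2 i i.
Crossing each possibility with the father i i and summing P(type O): 1/2·1/2 + 1/2·1 = 3/4.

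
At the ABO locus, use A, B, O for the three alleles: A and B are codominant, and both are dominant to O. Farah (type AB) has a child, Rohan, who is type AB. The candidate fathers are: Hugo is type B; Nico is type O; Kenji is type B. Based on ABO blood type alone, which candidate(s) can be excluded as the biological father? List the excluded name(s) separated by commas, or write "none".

A candidate is excluded only if no genotype consistent with his phenotype could produce a type AB child with a type AB mother.
Nico (type O): no genotype consistent with that phenotype can produce a type-AB child with a type-AB mother.

Nico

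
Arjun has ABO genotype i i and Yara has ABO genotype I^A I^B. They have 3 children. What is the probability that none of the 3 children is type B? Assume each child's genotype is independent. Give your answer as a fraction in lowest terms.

1/8

ABO cross i i × I^A I^B → 1/2 A, 1/2 B.
So P(type B) = 1/2 per child.
P(not type B) = 1/2 for one child; (1/2)^3 = 1/8.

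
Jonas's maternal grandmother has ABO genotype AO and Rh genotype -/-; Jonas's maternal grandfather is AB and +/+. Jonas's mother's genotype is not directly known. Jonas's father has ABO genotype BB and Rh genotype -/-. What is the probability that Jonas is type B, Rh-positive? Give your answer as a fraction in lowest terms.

Jonas's mother's ABO genotype from AO × AB: 1/4 AA, 1/4 AB, 1/4 AO, 1/4 BO.
Crossing each possibility with the father BB and summing P(type B): 1/4·0 + 1/4·1/2 + 1/4·1/2 + 1/4·1 = 1/2.
Similarly for Rh via the mother's Rh distribution: P(Rh+) = 1/2.
Independent loci: 1/2 × 1/2 = 1/4.

1/4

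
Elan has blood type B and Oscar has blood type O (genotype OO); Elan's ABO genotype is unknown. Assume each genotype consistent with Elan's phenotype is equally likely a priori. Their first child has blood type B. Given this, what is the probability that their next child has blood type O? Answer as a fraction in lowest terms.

Possible genotypes: Elan ∈ {BB, BO}; Oscar ∈ {OO}.
Weight each parental genotype pair by prior × P(type-B child):
  BB × OO: posterior weight 2/3; P(next child type O) = 0.
  BO × OO: posterior weight 1/3; P(next child type O) = 1/2.
Weighted sum = 1/6.

1/6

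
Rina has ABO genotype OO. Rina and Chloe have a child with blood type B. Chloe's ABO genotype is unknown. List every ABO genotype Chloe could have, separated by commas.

AB, BB, BO

For each candidate genotype of Chloe, check whether crossing it with OO can produce every observed child phenotype.
  AA → possible child types {A} ✗
  AB → possible child types {A, B} ✓
  AO → possible child types {O, A} ✗
  BB → possible child types {B} ✓
  BO → possible child types {O, B} ✓
  OO → possible child types {O} ✗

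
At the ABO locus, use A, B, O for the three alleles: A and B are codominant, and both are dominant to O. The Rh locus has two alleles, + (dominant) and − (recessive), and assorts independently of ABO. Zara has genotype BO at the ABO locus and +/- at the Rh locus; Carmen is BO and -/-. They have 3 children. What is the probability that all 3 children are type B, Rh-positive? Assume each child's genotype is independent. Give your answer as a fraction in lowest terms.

ABO cross BO × BO → 1/4 O, 3/4 B.
Rh cross +/- × -/- → 1/2 Rh+, 1/2 Rh-; so P(type B, Rh-positive) = 3/4 × 1/2 = 3/8 per child.
All 3 independent: (3/8)^3 = 27/512.

27/512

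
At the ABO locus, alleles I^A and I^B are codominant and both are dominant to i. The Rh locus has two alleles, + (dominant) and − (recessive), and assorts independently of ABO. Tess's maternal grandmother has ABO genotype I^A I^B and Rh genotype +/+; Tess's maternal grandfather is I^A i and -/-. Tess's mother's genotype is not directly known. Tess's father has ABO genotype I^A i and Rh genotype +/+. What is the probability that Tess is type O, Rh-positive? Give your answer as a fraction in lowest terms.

1/8

Tess's mother's ABO genotype from I^A I^B × I^A i: 1/4 I^A I^A, 1/4 I^A I^B, 1/4 I^A i, 1/4 I^B i.
Crossing each possibility with the father I^A i and summing P(type O): 1/4·0 + 1/4·0 + 1/4·1/4 + 1/4·1/4 = 1/8.
Similarly for Rh via the mother's Rh distribution: P(Rh+) = 1.
Independent loci: 1/8 × 1 = 1/8.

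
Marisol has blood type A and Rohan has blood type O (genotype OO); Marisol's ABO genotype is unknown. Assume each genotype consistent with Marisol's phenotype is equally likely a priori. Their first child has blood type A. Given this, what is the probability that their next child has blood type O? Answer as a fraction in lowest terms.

Possible genotypes: Marisol ∈ {AA, AO}; Rohan ∈ {OO}.
Weight each parental genotype pair by prior × P(type-A child):
  AA × OO: posterior weight 2/3; P(next child type O) = 0.
  AO × OO: posterior weight 1/3; P(next child type O) = 1/2.
Weighted sum = 1/6.

1/6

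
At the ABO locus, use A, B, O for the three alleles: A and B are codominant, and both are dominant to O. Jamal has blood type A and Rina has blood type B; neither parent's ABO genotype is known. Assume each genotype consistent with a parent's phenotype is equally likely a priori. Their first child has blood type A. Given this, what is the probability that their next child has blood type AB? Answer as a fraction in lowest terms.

5/12

Possible genotypes: Jamal ∈ {AA, AO}; Rina ∈ {BB, BO}.
Weight each parental genotype pair by prior × P(type-A child):
  AA × BO: posterior weight 2/3; P(next child type AB) = 1/2.
  AO × BO: posterior weight 1/3; P(next child type AB) = 1/4.
Weighted sum = 5/12.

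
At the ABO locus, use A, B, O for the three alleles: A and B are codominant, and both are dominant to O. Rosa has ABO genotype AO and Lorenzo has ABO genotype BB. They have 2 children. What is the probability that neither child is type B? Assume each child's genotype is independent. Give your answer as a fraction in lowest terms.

ABO cross AO × BB → 1/2 B, 1/2 AB.
So P(type B) = 1/2 per child.
P(not type B) = 1/2 for one child; (1/2)^2 = 1/4.

1/4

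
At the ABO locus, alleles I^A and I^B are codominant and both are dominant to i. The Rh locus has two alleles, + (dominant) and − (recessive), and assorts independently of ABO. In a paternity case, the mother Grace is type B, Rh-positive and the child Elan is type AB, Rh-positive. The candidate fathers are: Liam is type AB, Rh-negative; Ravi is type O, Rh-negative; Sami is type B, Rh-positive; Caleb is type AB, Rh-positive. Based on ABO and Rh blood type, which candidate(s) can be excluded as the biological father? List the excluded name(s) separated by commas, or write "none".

A candidate is excluded only if no genotype consistent with his phenotype could produce a type AB, Rh-positive child with a type B, Rh-positive mother.
Ravi (type O, Rh-): no genotype consistent with that phenotype can produce a type-AB Rh+ child with a type-B mother.
Sami (type B, Rh+): no genotype consistent with that phenotype can produce a type-AB Rh+ child with a type-B mother.

Ravi, Sami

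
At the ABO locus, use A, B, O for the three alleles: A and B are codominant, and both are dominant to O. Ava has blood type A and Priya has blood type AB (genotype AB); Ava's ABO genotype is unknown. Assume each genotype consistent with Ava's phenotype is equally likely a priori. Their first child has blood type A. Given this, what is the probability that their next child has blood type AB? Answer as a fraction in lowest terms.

3/8

Possible genotypes: Ava ∈ {AA, AO}; Priya ∈ {AB}.
Weight each parental genotype pair by prior × P(type-A child):
  AA × AB: posterior weight 1/2; P(next child type AB) = 1/2.
  AO × AB: posterior weight 1/2; P(next child type AB) = 1/4.
Weighted sum = 3/8.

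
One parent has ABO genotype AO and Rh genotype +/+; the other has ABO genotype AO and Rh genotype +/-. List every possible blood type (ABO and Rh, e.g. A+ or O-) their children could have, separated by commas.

Gametes from AO × AO give offspring ABO genotypes AA, AO, OO, i.e. phenotypes O, A.
Rh cross +/+ × +/- → phenotypes Rh+.
Combining independently: O+, A+.

O+, A+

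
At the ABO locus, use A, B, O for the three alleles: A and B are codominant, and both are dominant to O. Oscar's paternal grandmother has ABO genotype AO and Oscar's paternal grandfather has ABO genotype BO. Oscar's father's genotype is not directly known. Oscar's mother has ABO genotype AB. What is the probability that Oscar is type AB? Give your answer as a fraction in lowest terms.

Oscar's father's ABO genotype from AO × BO: 1/4 AB, 1/4 AO, 1/4 BO, 1/4 OO.
Crossing each possibility with the mother AB and summing P(type AB): 1/4·1/2 + 1/4·1/4 + 1/4·1/4 + 1/4·0 = 1/4.

1/4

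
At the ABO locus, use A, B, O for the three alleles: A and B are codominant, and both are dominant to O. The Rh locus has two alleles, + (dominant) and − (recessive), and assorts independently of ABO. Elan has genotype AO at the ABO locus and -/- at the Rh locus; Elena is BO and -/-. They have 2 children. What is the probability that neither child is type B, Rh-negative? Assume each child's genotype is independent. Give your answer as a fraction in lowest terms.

9/16

ABO cross AO × BO → 1/4 O, 1/4 A, 1/4 B, 1/4 AB.
Rh cross -/- × -/- → 1 Rh-; so P(type B, Rh-negative) = 1/4 × 1 = 1/4 per child.
P(not type B, Rh-negative) = 3/4 for one child; (3/4)^2 = 9/16.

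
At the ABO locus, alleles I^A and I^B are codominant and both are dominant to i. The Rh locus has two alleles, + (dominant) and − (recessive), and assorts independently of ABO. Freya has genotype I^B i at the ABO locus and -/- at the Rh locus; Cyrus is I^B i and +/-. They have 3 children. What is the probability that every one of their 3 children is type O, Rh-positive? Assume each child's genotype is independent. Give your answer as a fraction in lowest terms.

1/512

ABO cross I^B i × I^B i → 1/4 O, 3/4 B.
Rh cross -/- × +/- → 1/2 Rh+, 1/2 Rh-; so P(type O, Rh-positive) = 1/4 × 1/2 = 1/8 per child.
All 3 independent: (1/8)^3 = 1/512.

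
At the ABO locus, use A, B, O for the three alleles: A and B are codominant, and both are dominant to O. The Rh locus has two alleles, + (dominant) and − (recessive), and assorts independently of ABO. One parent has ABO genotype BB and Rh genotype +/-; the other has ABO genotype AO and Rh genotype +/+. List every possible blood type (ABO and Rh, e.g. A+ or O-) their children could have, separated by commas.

Gametes from BB × AO give offspring ABO genotypes AB, BO, i.e. phenotypes B, AB.
Rh cross +/- × +/+ → phenotypes Rh+.
Combining independently: B+, AB+.

B+, AB+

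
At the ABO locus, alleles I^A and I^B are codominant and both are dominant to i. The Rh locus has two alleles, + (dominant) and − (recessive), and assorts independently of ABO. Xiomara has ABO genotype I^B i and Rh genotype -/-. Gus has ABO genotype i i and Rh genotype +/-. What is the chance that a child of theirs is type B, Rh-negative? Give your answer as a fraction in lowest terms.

1/4

ABO cross I^B i × i i → offspring phenotypes: 1/2 O, 1/2 B.
Rh cross -/- × +/- → 1/2 Rh+, 1/2 Rh-.
Independent loci: P(type B, Rh-negative) = 1/2 × 1/2 = 1/4.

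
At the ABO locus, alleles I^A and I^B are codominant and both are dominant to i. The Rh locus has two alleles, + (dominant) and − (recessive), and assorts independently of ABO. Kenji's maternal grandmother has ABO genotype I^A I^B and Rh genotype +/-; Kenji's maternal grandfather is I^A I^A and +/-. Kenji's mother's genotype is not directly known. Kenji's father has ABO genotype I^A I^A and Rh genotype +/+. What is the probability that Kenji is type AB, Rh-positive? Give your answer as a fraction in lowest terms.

1/4

Kenji's mother's ABO genotype from I^A I^B × I^A I^A: 1/2 I^A I^A, 1/2 I^A I^B.
Crossing each possibility with the father I^A I^A and summing P(type AB): 1/2·0 + 1/2·1/2 = 1/4.
Similarly for Rh via the mother's Rh distribution: P(Rh+) = 1.
Independent loci: 1/4 × 1 = 1/4.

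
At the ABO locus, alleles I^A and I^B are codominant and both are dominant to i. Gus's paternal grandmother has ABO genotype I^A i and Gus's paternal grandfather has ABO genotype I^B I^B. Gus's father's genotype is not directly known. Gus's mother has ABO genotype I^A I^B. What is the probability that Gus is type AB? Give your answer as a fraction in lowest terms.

Gus's father's ABO genotype from I^A i × I^B I^B: 1/2 I^A I^B, 1/2 I^B i.
Crossing each possibility with the mother I^A I^B and summing P(type AB): 1/2·1/2 + 1/2·1/4 = 3/8.

3/8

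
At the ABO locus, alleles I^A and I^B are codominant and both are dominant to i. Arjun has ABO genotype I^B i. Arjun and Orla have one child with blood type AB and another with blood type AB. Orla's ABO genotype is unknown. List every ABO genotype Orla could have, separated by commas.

I^A I^A, I^A I^B, I^A i

For each candidate genotype of Orla, check whether crossing it with I^B i can produce every observed child phenotype.
  I^A I^A → possible child types {A, AB} ✓
  I^A I^B → possible child types {A, B, AB} ✓
  I^A i → possible child types {O, A, B, AB} ✓
  I^B I^B → possible child types {B} ✗
  I^B i → possible child types {O, B} ✗
  i i → possible child types {O, B} ✗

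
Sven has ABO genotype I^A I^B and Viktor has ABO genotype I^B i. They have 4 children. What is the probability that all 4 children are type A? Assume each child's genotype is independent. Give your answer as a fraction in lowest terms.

1/256

ABO cross I^A I^B × I^B i → 1/4 A, 1/2 B, 1/4 AB.
So P(type A) = 1/4 per child.
All 4 independent: (1/4)^4 = 1/256.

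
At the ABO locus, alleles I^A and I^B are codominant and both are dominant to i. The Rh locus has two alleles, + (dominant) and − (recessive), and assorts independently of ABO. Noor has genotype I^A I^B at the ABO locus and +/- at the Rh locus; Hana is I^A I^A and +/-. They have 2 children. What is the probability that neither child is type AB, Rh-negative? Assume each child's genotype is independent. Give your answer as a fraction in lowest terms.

ABO cross I^A I^B × I^A I^A → 1/2 A, 1/2 AB.
Rh cross +/- × +/- → 3/4 Rh+, 1/4 Rh-; so P(type AB, Rh-negative) = 1/2 × 1/4 = 1/8 per child.
P(not type AB, Rh-negative) = 7/8 for one child; (7/8)^2 = 49/64.

49/64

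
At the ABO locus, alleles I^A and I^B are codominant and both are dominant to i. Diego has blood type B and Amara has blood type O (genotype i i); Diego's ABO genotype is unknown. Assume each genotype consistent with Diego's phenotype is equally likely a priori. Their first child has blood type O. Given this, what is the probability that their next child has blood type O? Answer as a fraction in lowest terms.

Possible genotypes: Diego ∈ {I^B I^B, I^B i}; Amara ∈ {i i}.
Weight each parental genotype pair by prior × P(type-O child):
  I^B i × i i: posterior weight 1; P(next child type O) = 1/2.
Weighted sum = 1/2.

1/2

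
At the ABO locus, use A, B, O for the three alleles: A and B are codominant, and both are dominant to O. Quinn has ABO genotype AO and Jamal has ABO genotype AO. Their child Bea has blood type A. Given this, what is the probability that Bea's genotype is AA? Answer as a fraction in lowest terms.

1/3

Cross AO × AO → 1/4 AA, 1/2 AO, 1/4 OO.
Type-A genotypes among offspring: AA (1/4), AO (1/2); total 3/4.
P(AA | type A) = (1/4) / (3/4) = 1/3.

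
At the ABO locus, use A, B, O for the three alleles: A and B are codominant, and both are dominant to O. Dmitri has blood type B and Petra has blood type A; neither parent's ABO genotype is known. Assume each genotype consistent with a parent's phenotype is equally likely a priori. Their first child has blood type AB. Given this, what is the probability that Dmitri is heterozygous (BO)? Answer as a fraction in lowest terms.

Possible genotypes: Dmitri ∈ {BB, BO}; Petra ∈ {AA, AO}.
Weight each parental genotype pair by prior × P(type-AB child):
  BB × AA: posterior weight 4/9.
  BB × AO: posterior weight 2/9.
  BO × AA: posterior weight 2/9.
  BO × AO: posterior weight 1/9.
Sum the posterior weight over pairs where Dmitri is BO: 1/3.

1/3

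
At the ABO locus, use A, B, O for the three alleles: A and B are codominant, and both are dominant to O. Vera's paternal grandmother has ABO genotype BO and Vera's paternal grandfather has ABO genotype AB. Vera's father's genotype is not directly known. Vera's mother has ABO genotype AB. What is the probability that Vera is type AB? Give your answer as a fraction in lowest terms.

3/8

Vera's father's ABO genotype from BO × AB: 1/4 AB, 1/4 AO, 1/4 BB, 1/4 BO.
Crossing each possibility with the mother AB and summing P(type AB): 1/4·1/2 + 1/4·1/4 + 1/4·1/2 + 1/4·1/4 = 3/8.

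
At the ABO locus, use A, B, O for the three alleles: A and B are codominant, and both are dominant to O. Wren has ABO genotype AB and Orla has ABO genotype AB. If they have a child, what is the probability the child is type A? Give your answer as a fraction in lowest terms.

1/4

ABO cross AB × AB → offspring phenotypes: 1/4 A, 1/4 B, 1/2 AB.
So P(type A) = 1/4.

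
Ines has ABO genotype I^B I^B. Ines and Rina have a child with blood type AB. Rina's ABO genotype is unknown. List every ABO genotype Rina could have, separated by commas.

For each candidate genotype of Rina, check whether crossing it with I^B I^B can produce every observed child phenotype.
  I^A I^A → possible child types {AB} ✓
  I^A I^B → possible child types {B, AB} ✓
  I^A i → possible child types {B, AB} ✓
  I^B I^B → possible child types {B} ✗
  I^B i → possible child types {B} ✗
  i i → possible child types {B} ✗

I^A I^A, I^A I^B, I^A i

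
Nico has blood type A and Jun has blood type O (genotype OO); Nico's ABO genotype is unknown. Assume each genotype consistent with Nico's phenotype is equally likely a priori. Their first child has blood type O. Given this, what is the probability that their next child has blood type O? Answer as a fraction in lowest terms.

1/2

Possible genotypes: Nico ∈ {AA, AO}; Jun ∈ {OO}.
Weight each parental genotype pair by prior × P(type-O child):
  AO × OO: posterior weight 1; P(next child type O) = 1/2.
Weighted sum = 1/2.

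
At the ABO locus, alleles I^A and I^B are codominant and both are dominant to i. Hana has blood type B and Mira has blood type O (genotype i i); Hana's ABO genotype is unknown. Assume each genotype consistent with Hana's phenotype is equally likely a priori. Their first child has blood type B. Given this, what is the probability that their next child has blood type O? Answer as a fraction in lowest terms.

1/6

Possible genotypes: Hana ∈ {I^B I^B, I^B i}; Mira ∈ {i i}.
Weight each parental genotype pair by prior × P(type-B child):
  I^B I^B × i i: posterior weight 2/3; P(next child type O) = 0.
  I^B i × i i: posterior weight 1/3; P(next child type O) = 1/2.
Weighted sum = 1/6.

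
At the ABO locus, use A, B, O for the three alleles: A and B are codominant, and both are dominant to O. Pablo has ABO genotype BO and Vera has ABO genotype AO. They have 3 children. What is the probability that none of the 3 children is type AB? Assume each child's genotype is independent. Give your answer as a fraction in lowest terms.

27/64

ABO cross BO × AO → 1/4 O, 1/4 A, 1/4 B, 1/4 AB.
So P(type AB) = 1/4 per child.
P(not type AB) = 3/4 for one child; (3/4)^3 = 27/64.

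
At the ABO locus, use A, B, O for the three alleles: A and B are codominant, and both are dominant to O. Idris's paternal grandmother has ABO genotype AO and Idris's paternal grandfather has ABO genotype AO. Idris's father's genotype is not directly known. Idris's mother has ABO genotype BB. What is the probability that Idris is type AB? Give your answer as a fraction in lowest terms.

1/2

Idris's father's ABO genotype from AO × AO: 1/4 AA, 1/2 AO, 1/4 OO.
Crossing each possibility with the mother BB and summing P(type AB): 1/4·1 + 1/2·1/2 + 1/4·0 = 1/2.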